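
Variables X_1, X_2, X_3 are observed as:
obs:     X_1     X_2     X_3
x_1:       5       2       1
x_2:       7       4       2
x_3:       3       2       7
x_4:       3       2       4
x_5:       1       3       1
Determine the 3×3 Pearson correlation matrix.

Step 1 — column means:
  mean(X_1) = (5 + 7 + 3 + 3 + 1) / 5 = 19/5 = 3.8
  mean(X_2) = (2 + 4 + 2 + 2 + 3) / 5 = 13/5 = 2.6
  mean(X_3) = (1 + 2 + 7 + 4 + 1) / 5 = 15/5 = 3

Step 2 — sample variances and covariances s[i,j] = (1/(n-1)) · Σ_k (x_{k,i} - mean_i) · (x_{k,j} - mean_j), with n-1 = 4:
  s[X_1,X_1] = ((1.2)·(1.2) + (3.2)·(3.2) + (-0.8)·(-0.8) + (-0.8)·(-0.8) + (-2.8)·(-2.8)) / 4 = 20.8/4 = 5.2
  s[X_1,X_2] = ((1.2)·(-0.6) + (3.2)·(1.4) + (-0.8)·(-0.6) + (-0.8)·(-0.6) + (-2.8)·(0.4)) / 4 = 3.6/4 = 0.9
  s[X_1,X_3] = ((1.2)·(-2) + (3.2)·(-1) + (-0.8)·(4) + (-0.8)·(1) + (-2.8)·(-2)) / 4 = -4/4 = -1
  s[X_2,X_2] = ((-0.6)·(-0.6) + (1.4)·(1.4) + (-0.6)·(-0.6) + (-0.6)·(-0.6) + (0.4)·(0.4)) / 4 = 3.2/4 = 0.8
  s[X_2,X_3] = ((-0.6)·(-2) + (1.4)·(-1) + (-0.6)·(4) + (-0.6)·(1) + (0.4)·(-2)) / 4 = -4/4 = -1
  s[X_3,X_3] = ((-2)·(-2) + (-1)·(-1) + (4)·(4) + (1)·(1) + (-2)·(-2)) / 4 = 26/4 = 6.5
  Sample standard deviations s_i = √(s[i,i]):
  s(X_1) = √(5.2) = 2.2804
  s(X_2) = √(0.8) = 0.8944
  s(X_3) = √(6.5) = 2.5495

Step 3 — r_{ij} = s_{ij} / (s_i · s_j):
  r[X_1,X_1] = 1 (diagonal).
  r[X_1,X_2] = 0.9 / (2.2804 · 0.8944) = 0.9 / 2.0396 = 0.4413
  r[X_1,X_3] = -1 / (2.2804 · 2.5495) = -1 / 5.8138 = -0.172
  r[X_2,X_2] = 1 (diagonal).
  r[X_2,X_3] = -1 / (0.8944 · 2.5495) = -1 / 2.2804 = -0.4385
  r[X_3,X_3] = 1 (diagonal).

R is symmetric with unit diagonal. Assembling:

R = [[1, 0.4413, -0.172],
 [0.4413, 1, -0.4385],
 [-0.172, -0.4385, 1]]


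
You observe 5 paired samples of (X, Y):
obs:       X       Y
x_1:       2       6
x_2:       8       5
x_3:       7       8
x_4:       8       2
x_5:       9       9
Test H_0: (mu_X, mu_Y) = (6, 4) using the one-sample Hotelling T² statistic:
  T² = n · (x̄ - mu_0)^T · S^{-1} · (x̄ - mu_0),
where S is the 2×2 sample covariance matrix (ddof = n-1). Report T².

Step 1 — sample mean vector:
  mean(X) = (2 + 8 + 7 + 8 + 9) / 5 = 34/5 = 6.8
  mean(Y) = (6 + 5 + 8 + 2 + 9) / 5 = 30/5 = 6
  x̄ = (6.8, 6),  deviation x̄ - mu_0 = (6.8, 6) - (6, 4) = (0.8, 2).

Step 2 — sample covariance matrix, S[i,j] = (1/(n-1)) · Σ_k (x_{k,i} - mean_i) · (x_{k,j} - mean_j), divisor n-1 = 4:
  S[X,X] = ((-4.8)·(-4.8) + (1.2)·(1.2) + (0.2)·(0.2) + (1.2)·(1.2) + (2.2)·(2.2)) / 4 = 30.8/4 = 7.7
  S[X,Y] = ((-4.8)·(0) + (1.2)·(-1) + (0.2)·(2) + (1.2)·(-4) + (2.2)·(3)) / 4 = 1/4 = 0.25
  S[Y,Y] = ((0)·(0) + (-1)·(-1) + (2)·(2) + (-4)·(-4) + (3)·(3)) / 4 = 30/4 = 7.5
  S = [[7.7, 0.25],
 [0.25, 7.5]].

Step 3 — invert S. det(S) = 7.7·7.5 - (0.25)² = 57.6875.
  S^{-1} = (1/det) · [[d, -b], [-b, a]] = [[0.13, -0.0043],
 [-0.0043, 0.1335]].

Step 4 — quadratic form (x̄ - mu_0)^T · S^{-1} · (x̄ - mu_0):
  S^{-1} · (x̄ - mu_0) = (0.0953, 0.2635),
  (x̄ - mu_0)^T · [...] = (0.8)·(0.0953) + (2)·(0.2635) = 0.6033.

Step 5 — scale by n: T² = 5 · 0.6033 = 3.0163.

T² ≈ 3.0163


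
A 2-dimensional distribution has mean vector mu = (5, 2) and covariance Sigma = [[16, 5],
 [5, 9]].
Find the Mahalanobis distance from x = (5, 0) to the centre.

Step 1 — centre the observation: (x - mu) = (0, -2).

Step 2 — invert Sigma. det(Sigma) = 16·9 - (5)² = 119.
  Sigma^{-1} = (1/det) · [[d, -b], [-b, a]] = [[0.0756, -0.042],
 [-0.042, 0.1345]].

Step 3 — form the quadratic (x - mu)^T · Sigma^{-1} · (x - mu):
  Sigma^{-1} · (x - mu) = (0.084, -0.2689).
  (x - mu)^T · [Sigma^{-1} · (x - mu)] = (0)·(0.084) + (-2)·(-0.2689) = 0.5378.

Step 4 — take square root: d = √(0.5378) ≈ 0.7334.

d(x, mu) = √(0.5378) ≈ 0.7334


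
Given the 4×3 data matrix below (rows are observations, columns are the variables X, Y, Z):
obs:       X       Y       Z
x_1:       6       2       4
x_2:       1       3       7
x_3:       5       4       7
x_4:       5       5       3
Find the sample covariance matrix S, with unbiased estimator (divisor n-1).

Step 1 — column means:
  mean(X) = (6 + 1 + 5 + 5) / 4 = 17/4 = 4.25
  mean(Y) = (2 + 3 + 4 + 5) / 4 = 14/4 = 3.5
  mean(Z) = (4 + 7 + 7 + 3) / 4 = 21/4 = 5.25

Step 2 — sample covariance S[i,j] = (1/(n-1)) · Σ_k (x_{k,i} - mean_i) · (x_{k,j} - mean_j), with n-1 = 3.
  S[X,X] = ((1.75)·(1.75) + (-3.25)·(-3.25) + (0.75)·(0.75) + (0.75)·(0.75)) / 3 = 14.75/3 = 4.9167
  S[X,Y] = ((1.75)·(-1.5) + (-3.25)·(-0.5) + (0.75)·(0.5) + (0.75)·(1.5)) / 3 = 0.5/3 = 0.1667
  S[X,Z] = ((1.75)·(-1.25) + (-3.25)·(1.75) + (0.75)·(1.75) + (0.75)·(-2.25)) / 3 = -8.25/3 = -2.75
  S[Y,Y] = ((-1.5)·(-1.5) + (-0.5)·(-0.5) + (0.5)·(0.5) + (1.5)·(1.5)) / 3 = 5/3 = 1.6667
  S[Y,Z] = ((-1.5)·(-1.25) + (-0.5)·(1.75) + (0.5)·(1.75) + (1.5)·(-2.25)) / 3 = -1.5/3 = -0.5
  S[Z,Z] = ((-1.25)·(-1.25) + (1.75)·(1.75) + (1.75)·(1.75) + (-2.25)·(-2.25)) / 3 = 12.75/3 = 4.25

S is symmetric (S[j,i] = S[i,j]). Assembling:

S = [[4.9167, 0.1667, -2.75],
 [0.1667, 1.6667, -0.5],
 [-2.75, -0.5, 4.25]]


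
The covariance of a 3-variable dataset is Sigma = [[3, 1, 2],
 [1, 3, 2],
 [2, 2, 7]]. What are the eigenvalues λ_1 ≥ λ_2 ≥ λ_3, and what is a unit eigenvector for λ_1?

Step 1 — characteristic polynomial p(λ) = det(λI - Sigma) = λ³ - tr·λ² + c_1·λ - det, where tr = trace, c_1 = sum of the principal 2×2 minors, det = det(Sigma):
  tr = 3 + 3 + 7 = 13,
  c_1 = (3·3 - (1)²) + (3·7 - (2)²) + (3·7 - (2)²) = 8 + 17 + 17 = 42,
  det = 3·(3·7 - (2)²) - (1)·((1)·7 - (2)·(2)) + (2)·((1)·(2) - 3·(2)) = 3·(17) - (1)·(3) + (2)·(-4) = 40.
  So p(λ) = λ³ - 13λ² + 42λ - 40.
Step 2 — look for an integer root (rational root theorem: any rational root is an integer divisor of 40). Testing λ = 2:
  p(2) = 8 - 52 + 84 - 40 = 0  ✓
  Dividing out (λ - 2): p(λ) = (λ - 2)(λ² - 11λ + 20).
Step 3 — remaining eigenvalues from the quadratic λ² - 11λ + 20 = 0:
  Δ = 11² - 4·20 = 121 - 80 = 41,  λ = (11 ± √41)/2 = (11 ± 6.4031)/2 ≈ 8.7016 or 2.2984.
  Sorted: λ_1 = 8.7016,  λ_2 = 2.2984,  λ_3 = 2  (check: sum = 13 = tr ✓).

Step 4 — unit eigenvector for λ_1 ≈ 8.7016: v spans the null space of (Sigma - λ_1 I), whose rows are
  r_1 = (-5.7016, 1, 2),  r_2 = (1, -5.7016, 2),  r_3 = (2, 2, -1.7016).
  v is orthogonal to every row, so take v ∝ r_1 × r_2 = ((1)·(2) - (2)·(-5.7016), (2)·(1) - (-5.7016)·(2), (-5.7016)·(-5.7016) - (1)·(1)) ≈ (13.4031, 13.4031, 31.5078).
  Let u = (13.4031, 13.4031, 31.5078).
  ||u|| = √((13.4031)² + (13.4031)² + (31.5078)²) = √(1352.0296) ≈ 36.77,  v_1 = u/||u|| ≈ (0.3645, 0.3645, 0.8569) (||v_1|| = 1).

λ_1 = 8.7016,  λ_2 = 2.2984,  λ_3 = 2;  v_1 ≈ (0.3645, 0.3645, 0.8569)


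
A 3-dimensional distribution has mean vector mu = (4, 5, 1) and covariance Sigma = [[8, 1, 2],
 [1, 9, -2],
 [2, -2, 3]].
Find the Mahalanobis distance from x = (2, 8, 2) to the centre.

Step 1 — centre the observation: (x - mu) = (-2, 3, 1).

Step 2 — invert Sigma (cofactor / det for 3×3, or solve directly):
  Sigma^{-1} = [[0.1679, -0.0511, -0.146],
 [-0.0511, 0.146, 0.1314],
 [-0.146, 0.1314, 0.5182]].

Step 3 — form the quadratic (x - mu)^T · Sigma^{-1} · (x - mu):
  Sigma^{-1} · (x - mu) = (-0.635, 0.6715, 1.2044).
  (x - mu)^T · [Sigma^{-1} · (x - mu)] = (-2)·(-0.635) + (3)·(0.6715) + (1)·(1.2044) = 4.4891.

Step 4 — take square root: d = √(4.4891) ≈ 2.1187.

d(x, mu) = √(4.4891) ≈ 2.1187


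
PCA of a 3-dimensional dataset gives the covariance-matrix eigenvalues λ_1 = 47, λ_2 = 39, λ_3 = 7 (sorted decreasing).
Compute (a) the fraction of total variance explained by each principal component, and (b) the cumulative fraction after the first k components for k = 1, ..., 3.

Step 1 — total variance = trace(Sigma) = Σ λ_i = 47 + 39 + 7 = 93.

Step 2 — fraction explained by component i = λ_i / Σ λ:
  PC1: 47/93 = 0.5054
  PC2: 39/93 = 0.4194
  PC3: 7/93 = 0.0753

Step 3 — cumulative fraction after k components = (λ_1 + ... + λ_k) / Σ λ:
  k = 1: 47/93 = 0.5054
  k = 2: (47 + 39)/93 = 86/93 = 0.9247
  k = 3: (47 + 39 + 7)/93 = 93/93 = 1

Summary (fraction, with percent):

explained: PC1 0.5054 (50.54%), PC2 0.4194 (41.94%), PC3 0.0753 (7.53%);  cumulative: 0.5054, 0.9247, 1


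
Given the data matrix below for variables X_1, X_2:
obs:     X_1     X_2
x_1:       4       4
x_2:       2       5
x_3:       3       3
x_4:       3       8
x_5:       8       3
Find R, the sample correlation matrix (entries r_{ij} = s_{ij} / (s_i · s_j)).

Step 1 — column means:
  mean(X_1) = (4 + 2 + 3 + 3 + 8) / 5 = 20/5 = 4
  mean(X_2) = (4 + 5 + 3 + 8 + 3) / 5 = 23/5 = 4.6

Step 2 — sample variances and covariances s[i,j] = (1/(n-1)) · Σ_k (x_{k,i} - mean_i) · (x_{k,j} - mean_j), with n-1 = 4:
  s[X_1,X_1] = ((0)·(0) + (-2)·(-2) + (-1)·(-1) + (-1)·(-1) + (4)·(4)) / 4 = 22/4 = 5.5
  s[X_1,X_2] = ((0)·(-0.6) + (-2)·(0.4) + (-1)·(-1.6) + (-1)·(3.4) + (4)·(-1.6)) / 4 = -9/4 = -2.25
  s[X_2,X_2] = ((-0.6)·(-0.6) + (0.4)·(0.4) + (-1.6)·(-1.6) + (3.4)·(3.4) + (-1.6)·(-1.6)) / 4 = 17.2/4 = 4.3
  Sample standard deviations s_i = √(s[i,i]):
  s(X_1) = √(5.5) = 2.3452
  s(X_2) = √(4.3) = 2.0736

Step 3 — r_{ij} = s_{ij} / (s_i · s_j):
  r[X_1,X_1] = 1 (diagonal).
  r[X_1,X_2] = -2.25 / (2.3452 · 2.0736) = -2.25 / 4.8631 = -0.4627
  r[X_2,X_2] = 1 (diagonal).

R is symmetric with unit diagonal. Assembling:

R = [[1, -0.4627],
 [-0.4627, 1]]


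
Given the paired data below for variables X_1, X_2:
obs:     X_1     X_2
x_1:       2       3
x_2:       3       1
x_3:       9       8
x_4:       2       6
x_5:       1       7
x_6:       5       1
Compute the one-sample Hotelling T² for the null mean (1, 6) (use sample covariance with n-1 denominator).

Step 1 — sample mean vector:
  mean(X_1) = (2 + 3 + 9 + 2 + 1 + 5) / 6 = 22/6 = 3.6667
  mean(X_2) = (3 + 1 + 8 + 6 + 7 + 1) / 6 = 26/6 = 4.3333
  x̄ = (3.6667, 4.3333),  deviation x̄ - mu_0 = (3.6667, 4.3333) - (1, 6) = (2.6667, -1.6667).

Step 2 — sample covariance matrix, S[i,j] = (1/(n-1)) · Σ_k (x_{k,i} - mean_i) · (x_{k,j} - mean_j), divisor n-1 = 5:
  S[X_1,X_1] = ((-1.6667)·(-1.6667) + (-0.6667)·(-0.6667) + (5.3333)·(5.3333) + (-1.6667)·(-1.6667) + (-2.6667)·(-2.6667) + (1.3333)·(1.3333)) / 5 = 43.3333/5 = 8.6667
  S[X_1,X_2] = ((-1.6667)·(-1.3333) + (-0.6667)·(-3.3333) + (5.3333)·(3.6667) + (-1.6667)·(1.6667) + (-2.6667)·(2.6667) + (1.3333)·(-3.3333)) / 5 = 9.6667/5 = 1.9333
  S[X_2,X_2] = ((-1.3333)·(-1.3333) + (-3.3333)·(-3.3333) + (3.6667)·(3.6667) + (1.6667)·(1.6667) + (2.6667)·(2.6667) + (-3.3333)·(-3.3333)) / 5 = 47.3333/5 = 9.4667
  S = [[8.6667, 1.9333],
 [1.9333, 9.4667]].

Step 3 — invert S. det(S) = 8.6667·9.4667 - (1.9333)² = 78.3067.
  S^{-1} = (1/det) · [[d, -b], [-b, a]] = [[0.1209, -0.0247],
 [-0.0247, 0.1107]].

Step 4 — quadratic form (x̄ - mu_0)^T · S^{-1} · (x̄ - mu_0):
  S^{-1} · (x̄ - mu_0) = (0.3635, -0.2503),
  (x̄ - mu_0)^T · [...] = (2.6667)·(0.3635) + (-1.6667)·(-0.2503) = 1.3866.

Step 5 — scale by n: T² = 6 · 1.3866 = 8.3194.

T² ≈ 8.3194


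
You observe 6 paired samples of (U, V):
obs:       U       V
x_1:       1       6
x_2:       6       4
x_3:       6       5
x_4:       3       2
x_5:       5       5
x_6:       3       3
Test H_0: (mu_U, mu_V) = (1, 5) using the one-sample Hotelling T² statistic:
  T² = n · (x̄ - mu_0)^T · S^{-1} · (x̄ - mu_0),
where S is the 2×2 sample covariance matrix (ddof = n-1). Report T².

Step 1 — sample mean vector:
  mean(U) = (1 + 6 + 6 + 3 + 5 + 3) / 6 = 24/6 = 4
  mean(V) = (6 + 4 + 5 + 2 + 5 + 3) / 6 = 25/6 = 4.1667
  x̄ = (4, 4.1667),  deviation x̄ - mu_0 = (4, 4.1667) - (1, 5) = (3, -0.8333).

Step 2 — sample covariance matrix, S[i,j] = (1/(n-1)) · Σ_k (x_{k,i} - mean_i) · (x_{k,j} - mean_j), divisor n-1 = 5:
  S[U,U] = ((-3)·(-3) + (2)·(2) + (2)·(2) + (-1)·(-1) + (1)·(1) + (-1)·(-1)) / 5 = 20/5 = 4
  S[U,V] = ((-3)·(1.8333) + (2)·(-0.1667) + (2)·(0.8333) + (-1)·(-2.1667) + (1)·(0.8333) + (-1)·(-1.1667)) / 5 = 0/5 = 0
  S[V,V] = ((1.8333)·(1.8333) + (-0.1667)·(-0.1667) + (0.8333)·(0.8333) + (-2.1667)·(-2.1667) + (0.8333)·(0.8333) + (-1.1667)·(-1.1667)) / 5 = 10.8333/5 = 2.1667
  S = [[4, 0],
 [0, 2.1667]].

Step 3 — invert S. det(S) = 4·2.1667 - (0)² = 8.6667.
  S^{-1} = (1/det) · [[d, -b], [-b, a]] = [[0.25, 0],
 [0, 0.4615]].

Step 4 — quadratic form (x̄ - mu_0)^T · S^{-1} · (x̄ - mu_0):
  S^{-1} · (x̄ - mu_0) = (0.75, -0.3846),
  (x̄ - mu_0)^T · [...] = (3)·(0.75) + (-0.8333)·(-0.3846) = 2.5705.

Step 5 — scale by n: T² = 6 · 2.5705 = 15.4231.

T² ≈ 15.4231


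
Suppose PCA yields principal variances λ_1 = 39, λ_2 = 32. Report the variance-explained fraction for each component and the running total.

Step 1 — total variance = trace(Sigma) = Σ λ_i = 39 + 32 = 71.

Step 2 — fraction explained by component i = λ_i / Σ λ:
  PC1: 39/71 = 0.5493
  PC2: 32/71 = 0.4507

Step 3 — cumulative fraction after k components = (λ_1 + ... + λ_k) / Σ λ:
  k = 1: 39/71 = 0.5493
  k = 2: (39 + 32)/71 = 71/71 = 1

Summary (fraction, with percent):

explained: PC1 0.5493 (54.93%), PC2 0.4507 (45.07%);  cumulative: 0.5493, 1


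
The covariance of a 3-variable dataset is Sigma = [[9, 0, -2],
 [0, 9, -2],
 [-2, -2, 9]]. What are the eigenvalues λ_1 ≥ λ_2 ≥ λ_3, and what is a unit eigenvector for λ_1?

Step 1 — characteristic polynomial p(λ) = det(λI - Sigma) = λ³ - tr·λ² + c_1·λ - det, where tr = trace, c_1 = sum of the principal 2×2 minors, det = det(Sigma):
  tr = 9 + 9 + 9 = 27,
  c_1 = (9·9 - (0)²) + (9·9 - (-2)²) + (9·9 - (-2)²) = 81 + 77 + 77 = 235,
  det = 9·(9·9 - (-2)²) - (0)·((0)·9 - (-2)·(-2)) + (-2)·((0)·(-2) - 9·(-2)) = 9·(77) - (0)·(-4) + (-2)·(18) = 657.
  So p(λ) = λ³ - 27λ² + 235λ - 657.
Step 2 — look for an integer root (rational root theorem: any rational root is an integer divisor of 657). Testing λ = 9:
  p(9) = 729 - 2187 + 2115 - 657 = 0  ✓
  Dividing out (λ - 9): p(λ) = (λ - 9)(λ² - 18λ + 73).
Step 3 — remaining eigenvalues from the quadratic λ² - 18λ + 73 = 0:
  Δ = 18² - 4·73 = 324 - 292 = 32,  λ = (18 ± √32)/2 = (18 ± 5.6569)/2 ≈ 11.8284 or 6.1716.
  Sorted: λ_1 = 11.8284,  λ_2 = 9,  λ_3 = 6.1716  (check: sum = 27 = tr ✓).

Step 4 — unit eigenvector for λ_1 ≈ 11.8284: v spans the null space of (Sigma - λ_1 I), whose rows are
  r_1 = (-2.8284, 0, -2),  r_2 = (0, -2.8284, -2),  r_3 = (-2, -2, -2.8284).
  v is orthogonal to every row, so take v ∝ r_1 × r_2 = ((0)·(-2) - (-2)·(-2.8284), (-2)·(0) - (-2.8284)·(-2), (-2.8284)·(-2.8284) - (0)·(0)) ≈ (-5.6569, -5.6569, 8).
  Rescale (multiply by -1 so the first nonzero entry is positive): u = (5.6569, 5.6569, -8).
  ||u|| = √((5.6569)² + (5.6569)² + (-8)²) = √(128) ≈ 11.3137,  v_1 = u/||u|| ≈ (0.5, 0.5, -0.7071) (||v_1|| = 1).

λ_1 = 11.8284,  λ_2 = 9,  λ_3 = 6.1716;  v_1 ≈ (0.5, 0.5, -0.7071)


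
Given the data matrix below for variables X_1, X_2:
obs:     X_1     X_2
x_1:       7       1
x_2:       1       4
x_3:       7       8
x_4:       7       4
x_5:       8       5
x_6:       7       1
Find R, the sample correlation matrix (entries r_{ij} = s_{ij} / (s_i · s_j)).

Step 1 — column means:
  mean(X_1) = (7 + 1 + 7 + 7 + 8 + 7) / 6 = 37/6 = 6.1667
  mean(X_2) = (1 + 4 + 8 + 4 + 5 + 1) / 6 = 23/6 = 3.8333

Step 2 — sample variances and covariances s[i,j] = (1/(n-1)) · Σ_k (x_{k,i} - mean_i) · (x_{k,j} - mean_j), with n-1 = 5:
  s[X_1,X_1] = ((0.8333)·(0.8333) + (-5.1667)·(-5.1667) + (0.8333)·(0.8333) + (0.8333)·(0.8333) + (1.8333)·(1.8333) + (0.8333)·(0.8333)) / 5 = 32.8333/5 = 6.5667
  s[X_1,X_2] = ((0.8333)·(-2.8333) + (-5.1667)·(0.1667) + (0.8333)·(4.1667) + (0.8333)·(0.1667) + (1.8333)·(1.1667) + (0.8333)·(-2.8333)) / 5 = 0.1667/5 = 0.0333
  s[X_2,X_2] = ((-2.8333)·(-2.8333) + (0.1667)·(0.1667) + (4.1667)·(4.1667) + (0.1667)·(0.1667) + (1.1667)·(1.1667) + (-2.8333)·(-2.8333)) / 5 = 34.8333/5 = 6.9667
  Sample standard deviations s_i = √(s[i,i]):
  s(X_1) = √(6.5667) = 2.5626
  s(X_2) = √(6.9667) = 2.6394

Step 3 — r_{ij} = s_{ij} / (s_i · s_j):
  r[X_1,X_1] = 1 (diagonal).
  r[X_1,X_2] = 0.0333 / (2.5626 · 2.6394) = 0.0333 / 6.7637 = 0.0049
  r[X_2,X_2] = 1 (diagonal).

R is symmetric with unit diagonal. Assembling:

R = [[1, 0.0049],
 [0.0049, 1]]


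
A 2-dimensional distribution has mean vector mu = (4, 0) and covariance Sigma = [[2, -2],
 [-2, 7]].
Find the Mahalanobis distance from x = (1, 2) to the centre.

Step 1 — centre the observation: (x - mu) = (-3, 2).

Step 2 — invert Sigma. det(Sigma) = 2·7 - (-2)² = 10.
  Sigma^{-1} = (1/det) · [[d, -b], [-b, a]] = [[0.7, 0.2],
 [0.2, 0.2]].

Step 3 — form the quadratic (x - mu)^T · Sigma^{-1} · (x - mu):
  Sigma^{-1} · (x - mu) = (-1.7, -0.2).
  (x - mu)^T · [Sigma^{-1} · (x - mu)] = (-3)·(-1.7) + (2)·(-0.2) = 4.7.

Step 4 — take square root: d = √(4.7) ≈ 2.1679.

d(x, mu) = √(4.7) ≈ 2.1679


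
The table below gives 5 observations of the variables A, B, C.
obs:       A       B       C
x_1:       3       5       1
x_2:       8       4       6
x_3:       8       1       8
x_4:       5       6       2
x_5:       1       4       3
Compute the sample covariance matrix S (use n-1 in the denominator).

Step 1 — column means:
  mean(A) = (3 + 8 + 8 + 5 + 1) / 5 = 25/5 = 5
  mean(B) = (5 + 4 + 1 + 6 + 4) / 5 = 20/5 = 4
  mean(C) = (1 + 6 + 8 + 2 + 3) / 5 = 20/5 = 4

Step 2 — sample covariance S[i,j] = (1/(n-1)) · Σ_k (x_{k,i} - mean_i) · (x_{k,j} - mean_j), with n-1 = 4.
  S[A,A] = ((-2)·(-2) + (3)·(3) + (3)·(3) + (0)·(0) + (-4)·(-4)) / 4 = 38/4 = 9.5
  S[A,B] = ((-2)·(1) + (3)·(0) + (3)·(-3) + (0)·(2) + (-4)·(0)) / 4 = -11/4 = -2.75
  S[A,C] = ((-2)·(-3) + (3)·(2) + (3)·(4) + (0)·(-2) + (-4)·(-1)) / 4 = 28/4 = 7
  S[B,B] = ((1)·(1) + (0)·(0) + (-3)·(-3) + (2)·(2) + (0)·(0)) / 4 = 14/4 = 3.5
  S[B,C] = ((1)·(-3) + (0)·(2) + (-3)·(4) + (2)·(-2) + (0)·(-1)) / 4 = -19/4 = -4.75
  S[C,C] = ((-3)·(-3) + (2)·(2) + (4)·(4) + (-2)·(-2) + (-1)·(-1)) / 4 = 34/4 = 8.5

S is symmetric (S[j,i] = S[i,j]). Assembling:

S = [[9.5, -2.75, 7],
 [-2.75, 3.5, -4.75],
 [7, -4.75, 8.5]]


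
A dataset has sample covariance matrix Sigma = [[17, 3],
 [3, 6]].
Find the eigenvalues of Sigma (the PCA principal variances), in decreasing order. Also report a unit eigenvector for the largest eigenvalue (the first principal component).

Step 1 — characteristic polynomial of 2×2 Sigma:
  det(Sigma - λI) = λ² - trace · λ + det = 0.
  trace = 17 + 6 = 23, det = 17·6 - (3)² = 93.
Step 2 — discriminant:
  Δ = trace² - 4·det = 529 - 372 = 157.
Step 3 — eigenvalues:
  λ = (trace ± √Δ)/2 = (23 ± 12.53)/2,
  λ_1 = 17.765,  λ_2 = 5.235.

Step 4 — unit eigenvector for λ_1: solve (Sigma - λ_1 I)v = 0. First row:
  (17 - 17.765)·v_x + (3)·v_y = 0, i.e. (-0.765)·v_x + (3)·v_y = 0,
  so v ∝ (b, λ_1 - a) = (3, 0.765) = u.
  ||u|| = √((3)² + (0.765)²) = √(9.5852) ≈ 3.096,
  v_1 = u/||u|| ≈ (0.969, 0.2471) (||v_1|| = 1).

λ_1 = 17.765,  λ_2 = 5.235;  v_1 ≈ (0.969, 0.2471)


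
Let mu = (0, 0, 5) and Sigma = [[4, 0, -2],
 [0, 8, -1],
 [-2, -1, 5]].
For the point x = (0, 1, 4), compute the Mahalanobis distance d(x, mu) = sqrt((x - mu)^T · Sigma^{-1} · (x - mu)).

Step 1 — centre the observation: (x - mu) = (0, 1, -1).

Step 2 — invert Sigma (cofactor / det for 3×3, or solve directly):
  Sigma^{-1} = [[0.3145, 0.0161, 0.129],
 [0.0161, 0.129, 0.0323],
 [0.129, 0.0323, 0.2581]].

Step 3 — form the quadratic (x - mu)^T · Sigma^{-1} · (x - mu):
  Sigma^{-1} · (x - mu) = (-0.1129, 0.0968, -0.2258).
  (x - mu)^T · [Sigma^{-1} · (x - mu)] = (0)·(-0.1129) + (1)·(0.0968) + (-1)·(-0.2258) = 0.3226.

Step 4 — take square root: d = √(0.3226) ≈ 0.568.

d(x, mu) = √(0.3226) ≈ 0.568


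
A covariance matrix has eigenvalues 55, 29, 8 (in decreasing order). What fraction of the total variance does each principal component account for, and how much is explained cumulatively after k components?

Step 1 — total variance = trace(Sigma) = Σ λ_i = 55 + 29 + 8 = 92.

Step 2 — fraction explained by component i = λ_i / Σ λ:
  PC1: 55/92 = 0.5978
  PC2: 29/92 = 0.3152
  PC3: 8/92 = 0.087

Step 3 — cumulative fraction after k components = (λ_1 + ... + λ_k) / Σ λ:
  k = 1: 55/92 = 0.5978
  k = 2: (55 + 29)/92 = 84/92 = 0.913
  k = 3: (55 + 29 + 8)/92 = 92/92 = 1

Summary (fraction, with percent):

explained: PC1 0.5978 (59.78%), PC2 0.3152 (31.52%), PC3 0.087 (8.7%);  cumulative: 0.5978, 0.913, 1


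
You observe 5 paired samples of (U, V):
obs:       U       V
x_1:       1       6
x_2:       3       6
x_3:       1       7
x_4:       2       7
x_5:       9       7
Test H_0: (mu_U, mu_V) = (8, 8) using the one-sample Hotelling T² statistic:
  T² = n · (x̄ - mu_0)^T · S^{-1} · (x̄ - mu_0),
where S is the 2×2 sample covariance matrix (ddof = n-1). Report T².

Step 1 — sample mean vector:
  mean(U) = (1 + 3 + 1 + 2 + 9) / 5 = 16/5 = 3.2
  mean(V) = (6 + 6 + 7 + 7 + 7) / 5 = 33/5 = 6.6
  x̄ = (3.2, 6.6),  deviation x̄ - mu_0 = (3.2, 6.6) - (8, 8) = (-4.8, -1.4).

Step 2 — sample covariance matrix, S[i,j] = (1/(n-1)) · Σ_k (x_{k,i} - mean_i) · (x_{k,j} - mean_j), divisor n-1 = 4:
  S[U,U] = ((-2.2)·(-2.2) + (-0.2)·(-0.2) + (-2.2)·(-2.2) + (-1.2)·(-1.2) + (5.8)·(5.8)) / 4 = 44.8/4 = 11.2
  S[U,V] = ((-2.2)·(-0.6) + (-0.2)·(-0.6) + (-2.2)·(0.4) + (-1.2)·(0.4) + (5.8)·(0.4)) / 4 = 2.4/4 = 0.6
  S[V,V] = ((-0.6)·(-0.6) + (-0.6)·(-0.6) + (0.4)·(0.4) + (0.4)·(0.4) + (0.4)·(0.4)) / 4 = 1.2/4 = 0.3
  S = [[11.2, 0.6],
 [0.6, 0.3]].

Step 3 — invert S. det(S) = 11.2·0.3 - (0.6)² = 3.
  S^{-1} = (1/det) · [[d, -b], [-b, a]] = [[0.1, -0.2],
 [-0.2, 3.7333]].

Step 4 — quadratic form (x̄ - mu_0)^T · S^{-1} · (x̄ - mu_0):
  S^{-1} · (x̄ - mu_0) = (-0.2, -4.2667),
  (x̄ - mu_0)^T · [...] = (-4.8)·(-0.2) + (-1.4)·(-4.2667) = 6.9333.

Step 5 — scale by n: T² = 5 · 6.9333 = 34.6667.

T² ≈ 34.6667


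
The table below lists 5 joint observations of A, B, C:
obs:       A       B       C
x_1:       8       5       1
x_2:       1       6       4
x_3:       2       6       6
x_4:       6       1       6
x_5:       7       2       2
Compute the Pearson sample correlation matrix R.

Step 1 — column means:
  mean(A) = (8 + 1 + 2 + 6 + 7) / 5 = 24/5 = 4.8
  mean(B) = (5 + 6 + 6 + 1 + 2) / 5 = 20/5 = 4
  mean(C) = (1 + 4 + 6 + 6 + 2) / 5 = 19/5 = 3.8

Step 2 — sample variances and covariances s[i,j] = (1/(n-1)) · Σ_k (x_{k,i} - mean_i) · (x_{k,j} - mean_j), with n-1 = 4:
  s[A,A] = ((3.2)·(3.2) + (-3.8)·(-3.8) + (-2.8)·(-2.8) + (1.2)·(1.2) + (2.2)·(2.2)) / 4 = 38.8/4 = 9.7
  s[A,B] = ((3.2)·(1) + (-3.8)·(2) + (-2.8)·(2) + (1.2)·(-3) + (2.2)·(-2)) / 4 = -18/4 = -4.5
  s[A,C] = ((3.2)·(-2.8) + (-3.8)·(0.2) + (-2.8)·(2.2) + (1.2)·(2.2) + (2.2)·(-1.8)) / 4 = -17.2/4 = -4.3
  s[B,B] = ((1)·(1) + (2)·(2) + (2)·(2) + (-3)·(-3) + (-2)·(-2)) / 4 = 22/4 = 5.5
  s[B,C] = ((1)·(-2.8) + (2)·(0.2) + (2)·(2.2) + (-3)·(2.2) + (-2)·(-1.8)) / 4 = -1/4 = -0.25
  s[C,C] = ((-2.8)·(-2.8) + (0.2)·(0.2) + (2.2)·(2.2) + (2.2)·(2.2) + (-1.8)·(-1.8)) / 4 = 20.8/4 = 5.2
  Sample standard deviations s_i = √(s[i,i]):
  s(A) = √(9.7) = 3.1145
  s(B) = √(5.5) = 2.3452
  s(C) = √(5.2) = 2.2804

Step 3 — r_{ij} = s_{ij} / (s_i · s_j):
  r[A,A] = 1 (diagonal).
  r[A,B] = -4.5 / (3.1145 · 2.3452) = -4.5 / 7.3041 = -0.6161
  r[A,C] = -4.3 / (3.1145 · 2.2804) = -4.3 / 7.1021 = -0.6055
  r[B,B] = 1 (diagonal).
  r[B,C] = -0.25 / (2.3452 · 2.2804) = -0.25 / 5.3479 = -0.0467
  r[C,C] = 1 (diagonal).

R is symmetric with unit diagonal. Assembling:

R = [[1, -0.6161, -0.6055],
 [-0.6161, 1, -0.0467],
 [-0.6055, -0.0467, 1]]


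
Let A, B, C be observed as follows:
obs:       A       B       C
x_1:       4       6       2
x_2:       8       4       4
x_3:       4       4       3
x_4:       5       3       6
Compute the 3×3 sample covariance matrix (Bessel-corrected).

Step 1 — column means:
  mean(A) = (4 + 8 + 4 + 5) / 4 = 21/4 = 5.25
  mean(B) = (6 + 4 + 4 + 3) / 4 = 17/4 = 4.25
  mean(C) = (2 + 4 + 3 + 6) / 4 = 15/4 = 3.75

Step 2 — sample covariance S[i,j] = (1/(n-1)) · Σ_k (x_{k,i} - mean_i) · (x_{k,j} - mean_j), with n-1 = 3.
  S[A,A] = ((-1.25)·(-1.25) + (2.75)·(2.75) + (-1.25)·(-1.25) + (-0.25)·(-0.25)) / 3 = 10.75/3 = 3.5833
  S[A,B] = ((-1.25)·(1.75) + (2.75)·(-0.25) + (-1.25)·(-0.25) + (-0.25)·(-1.25)) / 3 = -2.25/3 = -0.75
  S[A,C] = ((-1.25)·(-1.75) + (2.75)·(0.25) + (-1.25)·(-0.75) + (-0.25)·(2.25)) / 3 = 3.25/3 = 1.0833
  S[B,B] = ((1.75)·(1.75) + (-0.25)·(-0.25) + (-0.25)·(-0.25) + (-1.25)·(-1.25)) / 3 = 4.75/3 = 1.5833
  S[B,C] = ((1.75)·(-1.75) + (-0.25)·(0.25) + (-0.25)·(-0.75) + (-1.25)·(2.25)) / 3 = -5.75/3 = -1.9167
  S[C,C] = ((-1.75)·(-1.75) + (0.25)·(0.25) + (-0.75)·(-0.75) + (2.25)·(2.25)) / 3 = 8.75/3 = 2.9167

S is symmetric (S[j,i] = S[i,j]). Assembling:

S = [[3.5833, -0.75, 1.0833],
 [-0.75, 1.5833, -1.9167],
 [1.0833, -1.9167, 2.9167]]


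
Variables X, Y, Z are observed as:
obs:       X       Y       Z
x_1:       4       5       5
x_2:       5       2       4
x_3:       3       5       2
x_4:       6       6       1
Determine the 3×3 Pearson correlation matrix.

Step 1 — column means:
  mean(X) = (4 + 5 + 3 + 6) / 4 = 18/4 = 4.5
  mean(Y) = (5 + 2 + 5 + 6) / 4 = 18/4 = 4.5
  mean(Z) = (5 + 4 + 2 + 1) / 4 = 12/4 = 3

Step 2 — sample variances and covariances s[i,j] = (1/(n-1)) · Σ_k (x_{k,i} - mean_i) · (x_{k,j} - mean_j), with n-1 = 3:
  s[X,X] = ((-0.5)·(-0.5) + (0.5)·(0.5) + (-1.5)·(-1.5) + (1.5)·(1.5)) / 3 = 5/3 = 1.6667
  s[X,Y] = ((-0.5)·(0.5) + (0.5)·(-2.5) + (-1.5)·(0.5) + (1.5)·(1.5)) / 3 = 0/3 = 0
  s[X,Z] = ((-0.5)·(2) + (0.5)·(1) + (-1.5)·(-1) + (1.5)·(-2)) / 3 = -2/3 = -0.6667
  s[Y,Y] = ((0.5)·(0.5) + (-2.5)·(-2.5) + (0.5)·(0.5) + (1.5)·(1.5)) / 3 = 9/3 = 3
  s[Y,Z] = ((0.5)·(2) + (-2.5)·(1) + (0.5)·(-1) + (1.5)·(-2)) / 3 = -5/3 = -1.6667
  s[Z,Z] = ((2)·(2) + (1)·(1) + (-1)·(-1) + (-2)·(-2)) / 3 = 10/3 = 3.3333
  Sample standard deviations s_i = √(s[i,i]):
  s(X) = √(1.6667) = 1.291
  s(Y) = √(3) = 1.7321
  s(Z) = √(3.3333) = 1.8257

Step 3 — r_{ij} = s_{ij} / (s_i · s_j):
  r[X,X] = 1 (diagonal).
  r[X,Y] = 0 / (1.291 · 1.7321) = 0 / 2.2361 = 0
  r[X,Z] = -0.6667 / (1.291 · 1.8257) = -0.6667 / 2.357 = -0.2828
  r[Y,Y] = 1 (diagonal).
  r[Y,Z] = -1.6667 / (1.7321 · 1.8257) = -1.6667 / 3.1623 = -0.527
  r[Z,Z] = 1 (diagonal).

R is symmetric with unit diagonal. Assembling:

R = [[1, 0, -0.2828],
 [0, 1, -0.527],
 [-0.2828, -0.527, 1]]


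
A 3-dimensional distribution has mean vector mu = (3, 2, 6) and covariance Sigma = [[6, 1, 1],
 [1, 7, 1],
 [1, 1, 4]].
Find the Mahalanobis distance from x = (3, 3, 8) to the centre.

Step 1 — centre the observation: (x - mu) = (0, 1, 2).

Step 2 — invert Sigma (cofactor / det for 3×3, or solve directly):
  Sigma^{-1} = [[0.1765, -0.0196, -0.0392],
 [-0.0196, 0.1503, -0.0327],
 [-0.0392, -0.0327, 0.268]].

Step 3 — form the quadratic (x - mu)^T · Sigma^{-1} · (x - mu):
  Sigma^{-1} · (x - mu) = (-0.098, 0.085, 0.5033).
  (x - mu)^T · [Sigma^{-1} · (x - mu)] = (0)·(-0.098) + (1)·(0.085) + (2)·(0.5033) = 1.0915.

Step 4 — take square root: d = √(1.0915) ≈ 1.0448.

d(x, mu) = √(1.0915) ≈ 1.0448


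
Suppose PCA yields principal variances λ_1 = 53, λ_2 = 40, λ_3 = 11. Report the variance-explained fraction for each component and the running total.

Step 1 — total variance = trace(Sigma) = Σ λ_i = 53 + 40 + 11 = 104.

Step 2 — fraction explained by component i = λ_i / Σ λ:
  PC1: 53/104 = 0.5096
  PC2: 40/104 = 0.3846
  PC3: 11/104 = 0.1058

Step 3 — cumulative fraction after k components = (λ_1 + ... + λ_k) / Σ λ:
  k = 1: 53/104 = 0.5096
  k = 2: (53 + 40)/104 = 93/104 = 0.8942
  k = 3: (53 + 40 + 11)/104 = 104/104 = 1

Summary (fraction, with percent):

explained: PC1 0.5096 (50.96%), PC2 0.3846 (38.46%), PC3 0.1058 (10.58%);  cumulative: 0.5096, 0.8942, 1


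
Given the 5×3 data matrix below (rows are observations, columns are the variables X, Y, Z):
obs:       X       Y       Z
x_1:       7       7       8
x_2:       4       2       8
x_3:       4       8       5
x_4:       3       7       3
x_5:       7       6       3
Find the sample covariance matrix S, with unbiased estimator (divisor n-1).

Step 1 — column means:
  mean(X) = (7 + 4 + 4 + 3 + 7) / 5 = 25/5 = 5
  mean(Y) = (7 + 2 + 8 + 7 + 6) / 5 = 30/5 = 6
  mean(Z) = (8 + 8 + 5 + 3 + 3) / 5 = 27/5 = 5.4

Step 2 — sample covariance S[i,j] = (1/(n-1)) · Σ_k (x_{k,i} - mean_i) · (x_{k,j} - mean_j), with n-1 = 4.
  S[X,X] = ((2)·(2) + (-1)·(-1) + (-1)·(-1) + (-2)·(-2) + (2)·(2)) / 4 = 14/4 = 3.5
  S[X,Y] = ((2)·(1) + (-1)·(-4) + (-1)·(2) + (-2)·(1) + (2)·(0)) / 4 = 2/4 = 0.5
  S[X,Z] = ((2)·(2.6) + (-1)·(2.6) + (-1)·(-0.4) + (-2)·(-2.4) + (2)·(-2.4)) / 4 = 3/4 = 0.75
  S[Y,Y] = ((1)·(1) + (-4)·(-4) + (2)·(2) + (1)·(1) + (0)·(0)) / 4 = 22/4 = 5.5
  S[Y,Z] = ((1)·(2.6) + (-4)·(2.6) + (2)·(-0.4) + (1)·(-2.4) + (0)·(-2.4)) / 4 = -11/4 = -2.75
  S[Z,Z] = ((2.6)·(2.6) + (2.6)·(2.6) + (-0.4)·(-0.4) + (-2.4)·(-2.4) + (-2.4)·(-2.4)) / 4 = 25.2/4 = 6.3

S is symmetric (S[j,i] = S[i,j]). Assembling:

S = [[3.5, 0.5, 0.75],
 [0.5, 5.5, -2.75],
 [0.75, -2.75, 6.3]]


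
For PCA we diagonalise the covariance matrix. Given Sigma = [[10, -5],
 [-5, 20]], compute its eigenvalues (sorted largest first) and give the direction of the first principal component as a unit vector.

Step 1 — characteristic polynomial of 2×2 Sigma:
  det(Sigma - λI) = λ² - trace · λ + det = 0.
  trace = 10 + 20 = 30, det = 10·20 - (-5)² = 175.
Step 2 — discriminant:
  Δ = trace² - 4·det = 900 - 700 = 200.
Step 3 — eigenvalues:
  λ = (trace ± √Δ)/2 = (30 ± 14.1421)/2,
  λ_1 = 22.0711,  λ_2 = 7.9289.

Step 4 — unit eigenvector for λ_1: solve (Sigma - λ_1 I)v = 0. First row:
  (10 - 22.0711)·v_x + (-5)·v_y = 0, i.e. (-12.0711)·v_x + (-5)·v_y = 0,
  so v ∝ (b, λ_1 - a) = (-5, 12.0711); multiply by -1 so the first entry is positive: u = (5, -12.0711).
  ||u|| = √((5)² + (-12.0711)²) = √(170.7107) ≈ 13.0656,
  v_1 = u/||u|| ≈ (0.3827, -0.9239) (||v_1|| = 1).

λ_1 = 22.0711,  λ_2 = 7.9289;  v_1 ≈ (0.3827, -0.9239)


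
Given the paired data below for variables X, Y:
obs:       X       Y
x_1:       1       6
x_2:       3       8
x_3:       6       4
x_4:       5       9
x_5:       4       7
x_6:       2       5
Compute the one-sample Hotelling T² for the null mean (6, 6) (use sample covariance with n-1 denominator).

Step 1 — sample mean vector:
  mean(X) = (1 + 3 + 6 + 5 + 4 + 2) / 6 = 21/6 = 3.5
  mean(Y) = (6 + 8 + 4 + 9 + 7 + 5) / 6 = 39/6 = 6.5
  x̄ = (3.5, 6.5),  deviation x̄ - mu_0 = (3.5, 6.5) - (6, 6) = (-2.5, 0.5).

Step 2 — sample covariance matrix, S[i,j] = (1/(n-1)) · Σ_k (x_{k,i} - mean_i) · (x_{k,j} - mean_j), divisor n-1 = 5:
  S[X,X] = ((-2.5)·(-2.5) + (-0.5)·(-0.5) + (2.5)·(2.5) + (1.5)·(1.5) + (0.5)·(0.5) + (-1.5)·(-1.5)) / 5 = 17.5/5 = 3.5
  S[X,Y] = ((-2.5)·(-0.5) + (-0.5)·(1.5) + (2.5)·(-2.5) + (1.5)·(2.5) + (0.5)·(0.5) + (-1.5)·(-1.5)) / 5 = 0.5/5 = 0.1
  S[Y,Y] = ((-0.5)·(-0.5) + (1.5)·(1.5) + (-2.5)·(-2.5) + (2.5)·(2.5) + (0.5)·(0.5) + (-1.5)·(-1.5)) / 5 = 17.5/5 = 3.5
  S = [[3.5, 0.1],
 [0.1, 3.5]].

Step 3 — invert S. det(S) = 3.5·3.5 - (0.1)² = 12.24.
  S^{-1} = (1/det) · [[d, -b], [-b, a]] = [[0.2859, -0.0082],
 [-0.0082, 0.2859]].

Step 4 — quadratic form (x̄ - mu_0)^T · S^{-1} · (x̄ - mu_0):
  S^{-1} · (x̄ - mu_0) = (-0.719, 0.1634),
  (x̄ - mu_0)^T · [...] = (-2.5)·(-0.719) + (0.5)·(0.1634) = 1.8791.

Step 5 — scale by n: T² = 6 · 1.8791 = 11.2745.

T² ≈ 11.2745


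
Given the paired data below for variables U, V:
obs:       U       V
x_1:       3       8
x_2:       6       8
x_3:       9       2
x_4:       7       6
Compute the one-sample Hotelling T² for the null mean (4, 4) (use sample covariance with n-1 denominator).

Step 1 — sample mean vector:
  mean(U) = (3 + 6 + 9 + 7) / 4 = 25/4 = 6.25
  mean(V) = (8 + 8 + 2 + 6) / 4 = 24/4 = 6
  x̄ = (6.25, 6),  deviation x̄ - mu_0 = (6.25, 6) - (4, 4) = (2.25, 2).

Step 2 — sample covariance matrix, S[i,j] = (1/(n-1)) · Σ_k (x_{k,i} - mean_i) · (x_{k,j} - mean_j), divisor n-1 = 3:
  S[U,U] = ((-3.25)·(-3.25) + (-0.25)·(-0.25) + (2.75)·(2.75) + (0.75)·(0.75)) / 3 = 18.75/3 = 6.25
  S[U,V] = ((-3.25)·(2) + (-0.25)·(2) + (2.75)·(-4) + (0.75)·(0)) / 3 = -18/3 = -6
  S[V,V] = ((2)·(2) + (2)·(2) + (-4)·(-4) + (0)·(0)) / 3 = 24/3 = 8
  S = [[6.25, -6],
 [-6, 8]].

Step 3 — invert S. det(S) = 6.25·8 - (-6)² = 14.
  S^{-1} = (1/det) · [[d, -b], [-b, a]] = [[0.5714, 0.4286],
 [0.4286, 0.4464]].

Step 4 — quadratic form (x̄ - mu_0)^T · S^{-1} · (x̄ - mu_0):
  S^{-1} · (x̄ - mu_0) = (2.1429, 1.8571),
  (x̄ - mu_0)^T · [...] = (2.25)·(2.1429) + (2)·(1.8571) = 8.5357.

Step 5 — scale by n: T² = 4 · 8.5357 = 34.1429.

T² ≈ 34.1429


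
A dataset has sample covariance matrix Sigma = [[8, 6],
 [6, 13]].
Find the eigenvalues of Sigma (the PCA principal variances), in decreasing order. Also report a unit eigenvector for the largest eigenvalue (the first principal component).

Step 1 — characteristic polynomial of 2×2 Sigma:
  det(Sigma - λI) = λ² - trace · λ + det = 0.
  trace = 8 + 13 = 21, det = 8·13 - (6)² = 68.
Step 2 — discriminant:
  Δ = trace² - 4·det = 441 - 272 = 169.
Step 3 — eigenvalues:
  λ = (trace ± √Δ)/2 = (21 ± 13)/2,
  λ_1 = 17,  λ_2 = 4.

Step 4 — unit eigenvector for λ_1: solve (Sigma - λ_1 I)v = 0. First row:
  (8 - 17)·v_x + (6)·v_y = 0, i.e. (-9)·v_x + (6)·v_y = 0,
  so v ∝ (b, λ_1 - a) = (6, 9) = u.
  ||u|| = √((6)² + (9)²) = √(117) ≈ 10.8167,
  v_1 = u/||u|| ≈ (0.5547, 0.8321) (||v_1|| = 1).

λ_1 = 17,  λ_2 = 4;  v_1 ≈ (0.5547, 0.8321)


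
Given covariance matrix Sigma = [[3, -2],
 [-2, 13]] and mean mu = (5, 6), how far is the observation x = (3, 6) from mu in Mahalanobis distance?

Step 1 — centre the observation: (x - mu) = (-2, 0).

Step 2 — invert Sigma. det(Sigma) = 3·13 - (-2)² = 35.
  Sigma^{-1} = (1/det) · [[d, -b], [-b, a]] = [[0.3714, 0.0571],
 [0.0571, 0.0857]].

Step 3 — form the quadratic (x - mu)^T · Sigma^{-1} · (x - mu):
  Sigma^{-1} · (x - mu) = (-0.7429, -0.1143).
  (x - mu)^T · [Sigma^{-1} · (x - mu)] = (-2)·(-0.7429) + (0)·(-0.1143) = 1.4857.

Step 4 — take square root: d = √(1.4857) ≈ 1.2189.

d(x, mu) = √(1.4857) ≈ 1.2189


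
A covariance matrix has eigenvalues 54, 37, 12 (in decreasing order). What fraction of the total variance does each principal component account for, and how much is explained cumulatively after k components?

Step 1 — total variance = trace(Sigma) = Σ λ_i = 54 + 37 + 12 = 103.

Step 2 — fraction explained by component i = λ_i / Σ λ:
  PC1: 54/103 = 0.5243
  PC2: 37/103 = 0.3592
  PC3: 12/103 = 0.1165

Step 3 — cumulative fraction after k components = (λ_1 + ... + λ_k) / Σ λ:
  k = 1: 54/103 = 0.5243
  k = 2: (54 + 37)/103 = 91/103 = 0.8835
  k = 3: (54 + 37 + 12)/103 = 103/103 = 1

Summary (fraction, with percent):

explained: PC1 0.5243 (52.43%), PC2 0.3592 (35.92%), PC3 0.1165 (11.65%);  cumulative: 0.5243, 0.8835, 1


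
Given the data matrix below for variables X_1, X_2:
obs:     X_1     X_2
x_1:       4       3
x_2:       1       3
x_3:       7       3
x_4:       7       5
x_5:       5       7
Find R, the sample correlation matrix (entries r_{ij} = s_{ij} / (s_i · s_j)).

Step 1 — column means:
  mean(X_1) = (4 + 1 + 7 + 7 + 5) / 5 = 24/5 = 4.8
  mean(X_2) = (3 + 3 + 3 + 5 + 7) / 5 = 21/5 = 4.2

Step 2 — sample variances and covariances s[i,j] = (1/(n-1)) · Σ_k (x_{k,i} - mean_i) · (x_{k,j} - mean_j), with n-1 = 4:
  s[X_1,X_1] = ((-0.8)·(-0.8) + (-3.8)·(-3.8) + (2.2)·(2.2) + (2.2)·(2.2) + (0.2)·(0.2)) / 4 = 24.8/4 = 6.2
  s[X_1,X_2] = ((-0.8)·(-1.2) + (-3.8)·(-1.2) + (2.2)·(-1.2) + (2.2)·(0.8) + (0.2)·(2.8)) / 4 = 5.2/4 = 1.3
  s[X_2,X_2] = ((-1.2)·(-1.2) + (-1.2)·(-1.2) + (-1.2)·(-1.2) + (0.8)·(0.8) + (2.8)·(2.8)) / 4 = 12.8/4 = 3.2
  Sample standard deviations s_i = √(s[i,i]):
  s(X_1) = √(6.2) = 2.49
  s(X_2) = √(3.2) = 1.7889

Step 3 — r_{ij} = s_{ij} / (s_i · s_j):
  r[X_1,X_1] = 1 (diagonal).
  r[X_1,X_2] = 1.3 / (2.49 · 1.7889) = 1.3 / 4.4542 = 0.2919
  r[X_2,X_2] = 1 (diagonal).

R is symmetric with unit diagonal. Assembling:

R = [[1, 0.2919],
 [0.2919, 1]]


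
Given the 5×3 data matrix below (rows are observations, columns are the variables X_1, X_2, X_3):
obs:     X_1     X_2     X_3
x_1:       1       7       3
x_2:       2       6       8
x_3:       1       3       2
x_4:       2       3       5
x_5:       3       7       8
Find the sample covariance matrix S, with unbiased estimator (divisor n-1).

Step 1 — column means:
  mean(X_1) = (1 + 2 + 1 + 2 + 3) / 5 = 9/5 = 1.8
  mean(X_2) = (7 + 6 + 3 + 3 + 7) / 5 = 26/5 = 5.2
  mean(X_3) = (3 + 8 + 2 + 5 + 8) / 5 = 26/5 = 5.2

Step 2 — sample covariance S[i,j] = (1/(n-1)) · Σ_k (x_{k,i} - mean_i) · (x_{k,j} - mean_j), with n-1 = 4.
  S[X_1,X_1] = ((-0.8)·(-0.8) + (0.2)·(0.2) + (-0.8)·(-0.8) + (0.2)·(0.2) + (1.2)·(1.2)) / 4 = 2.8/4 = 0.7
  S[X_1,X_2] = ((-0.8)·(1.8) + (0.2)·(0.8) + (-0.8)·(-2.2) + (0.2)·(-2.2) + (1.2)·(1.8)) / 4 = 2.2/4 = 0.55
  S[X_1,X_3] = ((-0.8)·(-2.2) + (0.2)·(2.8) + (-0.8)·(-3.2) + (0.2)·(-0.2) + (1.2)·(2.8)) / 4 = 8.2/4 = 2.05
  S[X_2,X_2] = ((1.8)·(1.8) + (0.8)·(0.8) + (-2.2)·(-2.2) + (-2.2)·(-2.2) + (1.8)·(1.8)) / 4 = 16.8/4 = 4.2
  S[X_2,X_3] = ((1.8)·(-2.2) + (0.8)·(2.8) + (-2.2)·(-3.2) + (-2.2)·(-0.2) + (1.8)·(2.8)) / 4 = 10.8/4 = 2.7
  S[X_3,X_3] = ((-2.2)·(-2.2) + (2.8)·(2.8) + (-3.2)·(-3.2) + (-0.2)·(-0.2) + (2.8)·(2.8)) / 4 = 30.8/4 = 7.7

S is symmetric (S[j,i] = S[i,j]). Assembling:

S = [[0.7, 0.55, 2.05],
 [0.55, 4.2, 2.7],
 [2.05, 2.7, 7.7]]


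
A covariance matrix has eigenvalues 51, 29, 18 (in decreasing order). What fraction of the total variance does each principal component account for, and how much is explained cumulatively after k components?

Step 1 — total variance = trace(Sigma) = Σ λ_i = 51 + 29 + 18 = 98.

Step 2 — fraction explained by component i = λ_i / Σ λ:
  PC1: 51/98 = 0.5204
  PC2: 29/98 = 0.2959
  PC3: 18/98 = 0.1837

Step 3 — cumulative fraction after k components = (λ_1 + ... + λ_k) / Σ λ:
  k = 1: 51/98 = 0.5204
  k = 2: (51 + 29)/98 = 80/98 = 0.8163
  k = 3: (51 + 29 + 18)/98 = 98/98 = 1

Summary (fraction, with percent):

explained: PC1 0.5204 (52.04%), PC2 0.2959 (29.59%), PC3 0.1837 (18.37%);  cumulative: 0.5204, 0.8163, 1


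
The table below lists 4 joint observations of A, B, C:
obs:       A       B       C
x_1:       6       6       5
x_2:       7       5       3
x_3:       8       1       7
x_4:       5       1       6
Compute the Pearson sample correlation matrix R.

Step 1 — column means:
  mean(A) = (6 + 7 + 8 + 5) / 4 = 26/4 = 6.5
  mean(B) = (6 + 5 + 1 + 1) / 4 = 13/4 = 3.25
  mean(C) = (5 + 3 + 7 + 6) / 4 = 21/4 = 5.25

Step 2 — sample variances and covariances s[i,j] = (1/(n-1)) · Σ_k (x_{k,i} - mean_i) · (x_{k,j} - mean_j), with n-1 = 3:
  s[A,A] = ((-0.5)·(-0.5) + (0.5)·(0.5) + (1.5)·(1.5) + (-1.5)·(-1.5)) / 3 = 5/3 = 1.6667
  s[A,B] = ((-0.5)·(2.75) + (0.5)·(1.75) + (1.5)·(-2.25) + (-1.5)·(-2.25)) / 3 = -0.5/3 = -0.1667
  s[A,C] = ((-0.5)·(-0.25) + (0.5)·(-2.25) + (1.5)·(1.75) + (-1.5)·(0.75)) / 3 = 0.5/3 = 0.1667
  s[B,B] = ((2.75)·(2.75) + (1.75)·(1.75) + (-2.25)·(-2.25) + (-2.25)·(-2.25)) / 3 = 20.75/3 = 6.9167
  s[B,C] = ((2.75)·(-0.25) + (1.75)·(-2.25) + (-2.25)·(1.75) + (-2.25)·(0.75)) / 3 = -10.25/3 = -3.4167
  s[C,C] = ((-0.25)·(-0.25) + (-2.25)·(-2.25) + (1.75)·(1.75) + (0.75)·(0.75)) / 3 = 8.75/3 = 2.9167
  Sample standard deviations s_i = √(s[i,i]):
  s(A) = √(1.6667) = 1.291
  s(B) = √(6.9167) = 2.63
  s(C) = √(2.9167) = 1.7078

Step 3 — r_{ij} = s_{ij} / (s_i · s_j):
  r[A,A] = 1 (diagonal).
  r[A,B] = -0.1667 / (1.291 · 2.63) = -0.1667 / 3.3953 = -0.0491
  r[A,C] = 0.1667 / (1.291 · 1.7078) = 0.1667 / 2.2048 = 0.0756
  r[B,B] = 1 (diagonal).
  r[B,C] = -3.4167 / (2.63 · 1.7078) = -3.4167 / 4.4915 = -0.7607
  r[C,C] = 1 (diagonal).

R is symmetric with unit diagonal. Assembling:

R = [[1, -0.0491, 0.0756],
 [-0.0491, 1, -0.7607],
 [0.0756, -0.7607, 1]]
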